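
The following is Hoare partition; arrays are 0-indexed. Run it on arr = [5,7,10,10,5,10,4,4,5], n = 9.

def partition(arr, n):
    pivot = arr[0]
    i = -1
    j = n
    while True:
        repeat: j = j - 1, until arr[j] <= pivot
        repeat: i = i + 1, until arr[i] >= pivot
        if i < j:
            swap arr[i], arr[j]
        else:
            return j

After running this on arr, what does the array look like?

pivot=5
j stops at 8 (5), i stops at 0 (5); swap ⇒ [5,7,10,10,5,10,4,4,5]
j stops at 7 (4), i stops at 1 (7); swap ⇒ [5,4,10,10,5,10,4,7,5]
j stops at 6 (4), i stops at 2 (10); swap ⇒ [5,4,4,10,5,10,10,7,5]
j stops at 4 (5), i stops at 3 (10); swap ⇒ [5,4,4,5,10,10,10,7,5]
j stops at 3, i stops at 4; i≥j ⇒ return 3. arr=[5,4,4,5,10,10,10,7,5]

[5,4,4,5,10,10,10,7,5]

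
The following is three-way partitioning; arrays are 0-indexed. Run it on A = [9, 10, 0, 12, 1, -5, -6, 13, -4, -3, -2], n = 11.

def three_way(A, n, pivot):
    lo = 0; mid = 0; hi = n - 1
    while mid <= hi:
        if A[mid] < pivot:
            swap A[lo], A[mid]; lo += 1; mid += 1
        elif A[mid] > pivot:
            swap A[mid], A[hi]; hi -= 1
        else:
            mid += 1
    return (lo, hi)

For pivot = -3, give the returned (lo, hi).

(3, 3)

pivot = -3; lo=0, mid=0, hi=10
A[mid]=9>-3: swap A[0],A[10]; hi=9 → [-2, 10, 0, 12, 1, -5, -6, 13, -4, -3, 9]
A[mid]=-2>-3: swap A[0],A[9]; hi=8 → [-3, 10, 0, 12, 1, -5, -6, 13, -4, -2, 9]
A[mid]=-3=-3: mid=1
A[mid]=10>-3: swap A[1],A[8]; hi=7 → [-3, -4, 0, 12, 1, -5, -6, 13, 10, -2, 9]
A[mid]=-4<-3: swap A[0],A[1]; lo=1,mid=2 → [-4, -3, 0, 12, 1, -5, -6, 13, 10, -2, 9]
A[mid]=0>-3: swap A[2],A[7]; hi=6 → [-4, -3, 13, 12, 1, -5, -6, 0, 10, -2, 9]
A[mid]=13>-3: swap A[2],A[6]; hi=5 → [-4, -3, -6, 12, 1, -5, 13, 0, 10, -2, 9]
A[mid]=-6<-3: swap A[1],A[2]; lo=2,mid=3 → [-4, -6, -3, 12, 1, -5, 13, 0, 10, -2, 9]
A[mid]=12>-3: swap A[3],A[5]; hi=4 → [-4, -6, -3, -5, 1, 12, 13, 0, 10, -2, 9]
A[mid]=-5<-3: swap A[2],A[3]; lo=3,mid=4 → [-4, -6, -5, -3, 1, 12, 13, 0, 10, -2, 9]
A[mid]=1>-3: swap A[4],A[4]; hi=3 → [-4, -6, -5, -3, 1, 12, 13, 0, 10, -2, 9]
end: lo=3, hi=3; A = [-4, -6, -5, -3, 1, 12, 13, 0, 10, -2, 9]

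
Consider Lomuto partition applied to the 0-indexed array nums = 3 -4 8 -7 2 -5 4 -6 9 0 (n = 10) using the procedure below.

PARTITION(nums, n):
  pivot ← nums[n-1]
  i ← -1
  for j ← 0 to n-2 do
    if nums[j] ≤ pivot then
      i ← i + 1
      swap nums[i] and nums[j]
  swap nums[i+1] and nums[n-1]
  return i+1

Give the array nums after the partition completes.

pivot = nums[9] = 0; i = -1
j=0: nums[0]=3 > 0 → no swap
j=1: nums[1]=-4 ≤ 0 → i=0, swap nums[0],nums[1] → -4 3 8 -7 2 -5 4 -6 9 0
j=2: nums[2]=8 > 0 → no swap
j=3: nums[3]=-7 ≤ 0 → i=1, swap nums[1],nums[3] → -4 -7 8 3 2 -5 4 -6 9 0
j=4: nums[4]=2 > 0 → no swap
j=5: nums[5]=-5 ≤ 0 → i=2, swap nums[2],nums[5] → -4 -7 -5 3 2 8 4 -6 9 0
j=6: nums[6]=4 > 0 → no swap
j=7: nums[7]=-6 ≤ 0 → i=3, swap nums[3],nums[7] → -4 -7 -5 -6 2 8 4 3 9 0
j=8: nums[8]=9 > 0 → no swap
final swap nums[4],nums[9] → -4 -7 -5 -6 0 8 4 3 9 2; return 4

-4 -7 -5 -6 0 8 4 3 9 2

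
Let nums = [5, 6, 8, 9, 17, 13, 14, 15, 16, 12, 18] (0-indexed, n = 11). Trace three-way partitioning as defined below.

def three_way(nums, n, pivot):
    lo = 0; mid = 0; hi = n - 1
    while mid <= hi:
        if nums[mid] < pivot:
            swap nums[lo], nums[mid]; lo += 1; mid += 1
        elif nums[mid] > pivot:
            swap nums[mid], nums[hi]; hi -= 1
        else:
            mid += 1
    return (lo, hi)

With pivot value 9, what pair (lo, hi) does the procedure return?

pivot = 9; lo=0, mid=0, hi=10
nums[mid]=5<9: swap nums[0],nums[0]; lo=1,mid=1 → [5, 6, 8, 9, 17, 13, 14, 15, 16, 12, 18]
nums[mid]=6<9: swap nums[1],nums[1]; lo=2,mid=2 → [5, 6, 8, 9, 17, 13, 14, 15, 16, 12, 18]
nums[mid]=8<9: swap nums[2],nums[2]; lo=3,mid=3 → [5, 6, 8, 9, 17, 13, 14, 15, 16, 12, 18]
nums[mid]=9=9: mid=4
nums[mid]=17>9: swap nums[4],nums[10]; hi=9 → [5, 6, 8, 9, 18, 13, 14, 15, 16, 12, 17]
nums[mid]=18>9: swap nums[4],nums[9]; hi=8 → [5, 6, 8, 9, 12, 13, 14, 15, 16, 18, 17]
nums[mid]=12>9: swap nums[4],nums[8]; hi=7 → [5, 6, 8, 9, 16, 13, 14, 15, 12, 18, 17]
nums[mid]=16>9: swap nums[4],nums[7]; hi=6 → [5, 6, 8, 9, 15, 13, 14, 16, 12, 18, 17]
nums[mid]=15>9: swap nums[4],nums[6]; hi=5 → [5, 6, 8, 9, 14, 13, 15, 16, 12, 18, 17]
nums[mid]=14>9: swap nums[4],nums[5]; hi=4 → [5, 6, 8, 9, 13, 14, 15, 16, 12, 18, 17]
nums[mid]=13>9: swap nums[4],nums[4]; hi=3 → [5, 6, 8, 9, 13, 14, 15, 16, 12, 18, 17]
end: lo=3, hi=3; nums = [5, 6, 8, 9, 13, 14, 15, 16, 12, 18, 17]

(3, 3)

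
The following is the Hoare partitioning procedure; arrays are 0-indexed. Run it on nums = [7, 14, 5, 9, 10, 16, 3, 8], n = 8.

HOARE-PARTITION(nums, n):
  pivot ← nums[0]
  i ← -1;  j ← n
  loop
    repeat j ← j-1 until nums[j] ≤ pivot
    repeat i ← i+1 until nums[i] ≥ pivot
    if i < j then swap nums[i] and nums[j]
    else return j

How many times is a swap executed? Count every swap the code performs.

pivot=7
j stops at 6 (3), i stops at 0 (7); swap ⇒ [3, 14, 5, 9, 10, 16, 7, 8]
j stops at 2 (5), i stops at 1 (14); swap ⇒ [3, 5, 14, 9, 10, 16, 7, 8]
j stops at 1, i stops at 2; i≥j ⇒ return 1. nums=[3, 5, 14, 9, 10, 16, 7, 8]

2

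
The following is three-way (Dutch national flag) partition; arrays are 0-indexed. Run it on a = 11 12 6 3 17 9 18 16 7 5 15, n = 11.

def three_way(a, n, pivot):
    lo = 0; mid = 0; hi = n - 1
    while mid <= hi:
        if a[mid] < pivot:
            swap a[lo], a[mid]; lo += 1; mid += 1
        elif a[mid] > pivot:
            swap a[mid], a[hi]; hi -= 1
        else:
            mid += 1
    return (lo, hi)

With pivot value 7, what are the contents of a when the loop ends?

lo=0 mid=0 hi=10
11>7: swap(0,10), hi=9 ⇒ 15 12 6 3 17 9 18 16 7 5 11
15>7: swap(0,9), hi=8 ⇒ 5 12 6 3 17 9 18 16 7 15 11
5<7: swap(0,0), lo=1 mid=1 ⇒ 5 12 6 3 17 9 18 16 7 15 11
12>7: swap(1,8), hi=7 ⇒ 5 7 6 3 17 9 18 16 12 15 11
7=7: mid=2
6<7: swap(1,2), lo=2 mid=3 ⇒ 5 6 7 3 17 9 18 16 12 15 11
3<7: swap(2,3), lo=3 mid=4 ⇒ 5 6 3 7 17 9 18 16 12 15 11
17>7: swap(4,7), hi=6 ⇒ 5 6 3 7 16 9 18 17 12 15 11
16>7: swap(4,6), hi=5 ⇒ 5 6 3 7 18 9 16 17 12 15 11
18>7: swap(4,5), hi=4 ⇒ 5 6 3 7 9 18 16 17 12 15 11
9>7: swap(4,4), hi=3 ⇒ 5 6 3 7 9 18 16 17 12 15 11
done. lo=3 hi=3; a=5 6 3 7 9 18 16 17 12 15 11

5 6 3 7 9 18 16 17 12 15 11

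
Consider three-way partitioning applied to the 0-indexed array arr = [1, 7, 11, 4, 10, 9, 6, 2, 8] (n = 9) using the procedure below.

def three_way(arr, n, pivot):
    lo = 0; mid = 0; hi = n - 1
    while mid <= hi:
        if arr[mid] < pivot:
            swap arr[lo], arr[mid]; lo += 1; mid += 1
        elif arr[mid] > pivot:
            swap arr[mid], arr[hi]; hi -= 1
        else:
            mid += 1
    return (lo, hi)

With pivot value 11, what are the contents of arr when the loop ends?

[1, 7, 4, 10, 9, 6, 2, 8, 11]

lo=0 mid=0 hi=8
1<11: swap(0,0), lo=1 mid=1 ⇒ [1, 7, 11, 4, 10, 9, 6, 2, 8]
7<11: swap(1,1), lo=2 mid=2 ⇒ [1, 7, 11, 4, 10, 9, 6, 2, 8]
11=11: mid=3
4<11: swap(2,3), lo=3 mid=4 ⇒ [1, 7, 4, 11, 10, 9, 6, 2, 8]
10<11: swap(3,4), lo=4 mid=5 ⇒ [1, 7, 4, 10, 11, 9, 6, 2, 8]
9<11: swap(4,5), lo=5 mid=6 ⇒ [1, 7, 4, 10, 9, 11, 6, 2, 8]
6<11: swap(5,6), lo=6 mid=7 ⇒ [1, 7, 4, 10, 9, 6, 11, 2, 8]
2<11: swap(6,7), lo=7 mid=8 ⇒ [1, 7, 4, 10, 9, 6, 2, 11, 8]
8<11: swap(7,8), lo=8 mid=9 ⇒ [1, 7, 4, 10, 9, 6, 2, 8, 11]
done. lo=8 hi=8; arr=[1, 7, 4, 10, 9, 6, 2, 8, 11]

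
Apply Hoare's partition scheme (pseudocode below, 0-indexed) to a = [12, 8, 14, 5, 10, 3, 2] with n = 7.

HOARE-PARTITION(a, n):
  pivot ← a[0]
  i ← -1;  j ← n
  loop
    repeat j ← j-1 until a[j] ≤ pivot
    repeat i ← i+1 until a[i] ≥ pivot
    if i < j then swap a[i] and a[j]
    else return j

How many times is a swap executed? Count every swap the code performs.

2

pivot = a[0] = 12; i = -1, j = 7
j→6 (a[6]=2≤12), i→0 (a[0]=12≥12); i<j, swap → [2, 8, 14, 5, 10, 3, 12]
j→5 (a[5]=3≤12), i→2 (a[2]=14≥12); i<j, swap → [2, 8, 3, 5, 10, 14, 12]
j→4, i→5; i≥j, return j=4. a = [2, 8, 3, 5, 10, 14, 12]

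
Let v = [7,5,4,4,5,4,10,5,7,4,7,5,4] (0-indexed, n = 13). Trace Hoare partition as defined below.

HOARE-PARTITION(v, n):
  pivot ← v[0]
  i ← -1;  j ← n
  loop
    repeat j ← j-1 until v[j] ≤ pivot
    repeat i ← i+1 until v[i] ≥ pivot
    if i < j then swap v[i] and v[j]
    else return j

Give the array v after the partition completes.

[4,5,4,4,5,4,5,5,7,4,7,10,7]

pivot = v[0] = 7; i = -1, j = 13
j→12 (v[12]=4≤7), i→0 (v[0]=7≥7); i<j, swap → [4,5,4,4,5,4,10,5,7,4,7,5,7]
j→11 (v[11]=5≤7), i→6 (v[6]=10≥7); i<j, swap → [4,5,4,4,5,4,5,5,7,4,7,10,7]
j→10 (v[10]=7≤7), i→8 (v[8]=7≥7); i<j, swap → [4,5,4,4,5,4,5,5,7,4,7,10,7]
j→9, i→10; i≥j, return j=9. v = [4,5,4,4,5,4,5,5,7,4,7,10,7]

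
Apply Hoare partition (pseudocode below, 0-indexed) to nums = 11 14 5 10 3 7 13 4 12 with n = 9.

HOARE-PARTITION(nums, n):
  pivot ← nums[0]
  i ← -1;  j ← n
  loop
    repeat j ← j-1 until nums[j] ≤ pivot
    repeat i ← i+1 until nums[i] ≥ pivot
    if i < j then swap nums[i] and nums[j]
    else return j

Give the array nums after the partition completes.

pivot = nums[0] = 11; i = -1, j = 9
j→7 (nums[7]=4≤11), i→0 (nums[0]=11≥11); i<j, swap → 4 14 5 10 3 7 13 11 12
j→5 (nums[5]=7≤11), i→1 (nums[1]=14≥11); i<j, swap → 4 7 5 10 3 14 13 11 12
j→4, i→5; i≥j, return j=4. nums = 4 7 5 10 3 14 13 11 12

4 7 5 10 3 14 13 11 12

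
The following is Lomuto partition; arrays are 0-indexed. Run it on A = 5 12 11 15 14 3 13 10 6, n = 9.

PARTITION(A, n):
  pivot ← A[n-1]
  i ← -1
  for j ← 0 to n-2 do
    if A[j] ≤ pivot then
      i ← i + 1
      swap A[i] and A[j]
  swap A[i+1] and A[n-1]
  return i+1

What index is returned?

2

pivot=6, i=-1
j=0: 5≤6, i=0, swap(0,0) ⇒ 5 12 11 15 14 3 13 10 6
j=1: 12>6, skip
j=2: 11>6, skip
j=3: 15>6, skip
j=4: 14>6, skip
j=5: 3≤6, i=1, swap(1,5) ⇒ 5 3 11 15 14 12 13 10 6
j=6: 13>6, skip
j=7: 10>6, skip
swap(2,8) ⇒ 5 3 6 15 14 12 13 10 11; return 2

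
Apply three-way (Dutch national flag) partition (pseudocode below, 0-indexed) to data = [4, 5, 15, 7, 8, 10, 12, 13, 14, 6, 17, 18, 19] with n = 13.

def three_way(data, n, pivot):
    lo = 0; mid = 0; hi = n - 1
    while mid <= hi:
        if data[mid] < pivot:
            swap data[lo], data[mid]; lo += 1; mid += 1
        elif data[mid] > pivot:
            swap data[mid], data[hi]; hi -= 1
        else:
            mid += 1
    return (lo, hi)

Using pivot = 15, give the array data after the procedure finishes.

pivot = 15; lo=0, mid=0, hi=12
data[mid]=4<15: swap data[0],data[0]; lo=1,mid=1 → [4, 5, 15, 7, 8, 10, 12, 13, 14, 6, 17, 18, 19]
data[mid]=5<15: swap data[1],data[1]; lo=2,mid=2 → [4, 5, 15, 7, 8, 10, 12, 13, 14, 6, 17, 18, 19]
data[mid]=15=15: mid=3
data[mid]=7<15: swap data[2],data[3]; lo=3,mid=4 → [4, 5, 7, 15, 8, 10, 12, 13, 14, 6, 17, 18, 19]
data[mid]=8<15: swap data[3],data[4]; lo=4,mid=5 → [4, 5, 7, 8, 15, 10, 12, 13, 14, 6, 17, 18, 19]
data[mid]=10<15: swap data[4],data[5]; lo=5,mid=6 → [4, 5, 7, 8, 10, 15, 12, 13, 14, 6, 17, 18, 19]
data[mid]=12<15: swap data[5],data[6]; lo=6,mid=7 → [4, 5, 7, 8, 10, 12, 15, 13, 14, 6, 17, 18, 19]
data[mid]=13<15: swap data[6],data[7]; lo=7,mid=8 → [4, 5, 7, 8, 10, 12, 13, 15, 14, 6, 17, 18, 19]
data[mid]=14<15: swap data[7],data[8]; lo=8,mid=9 → [4, 5, 7, 8, 10, 12, 13, 14, 15, 6, 17, 18, 19]
data[mid]=6<15: swap data[8],data[9]; lo=9,mid=10 → [4, 5, 7, 8, 10, 12, 13, 14, 6, 15, 17, 18, 19]
data[mid]=17>15: swap data[10],data[12]; hi=11 → [4, 5, 7, 8, 10, 12, 13, 14, 6, 15, 19, 18, 17]
data[mid]=19>15: swap data[10],data[11]; hi=10 → [4, 5, 7, 8, 10, 12, 13, 14, 6, 15, 18, 19, 17]
data[mid]=18>15: swap data[10],data[10]; hi=9 → [4, 5, 7, 8, 10, 12, 13, 14, 6, 15, 18, 19, 17]
end: lo=9, hi=9; data = [4, 5, 7, 8, 10, 12, 13, 14, 6, 15, 18, 19, 17]

[4, 5, 7, 8, 10, 12, 13, 14, 6, 15, 18, 19, 17]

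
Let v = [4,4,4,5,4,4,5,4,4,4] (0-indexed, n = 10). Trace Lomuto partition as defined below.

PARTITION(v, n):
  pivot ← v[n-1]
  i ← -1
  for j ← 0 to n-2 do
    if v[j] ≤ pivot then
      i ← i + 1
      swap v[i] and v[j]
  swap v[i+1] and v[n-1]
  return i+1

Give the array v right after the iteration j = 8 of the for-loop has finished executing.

pivot = v[9] = 4; i = -1
j=0: v[0]=4 ≤ 4 → i=0, swap v[0],v[0] (no change) → [4,4,4,5,4,4,5,4,4,4]
j=1: v[1]=4 ≤ 4 → i=1, swap v[1],v[1] (no change) → [4,4,4,5,4,4,5,4,4,4]
j=2: v[2]=4 ≤ 4 → i=2, swap v[2],v[2] (no change) → [4,4,4,5,4,4,5,4,4,4]
j=3: v[3]=5 > 4 → no swap
j=4: v[4]=4 ≤ 4 → i=3, swap v[3],v[4] → [4,4,4,4,5,4,5,4,4,4]
j=5: v[5]=4 ≤ 4 → i=4, swap v[4],v[5] → [4,4,4,4,4,5,5,4,4,4]
j=6: v[6]=5 > 4 → no swap
j=7: v[7]=4 ≤ 4 → i=5, swap v[5],v[7] → [4,4,4,4,4,4,5,5,4,4]
j=8: v[8]=4 ≤ 4 → i=6, swap v[6],v[8] → [4,4,4,4,4,4,4,5,5,4]
(after j=8) v = [4,4,4,4,4,4,4,5,5,4]

[4,4,4,4,4,4,4,5,5,4]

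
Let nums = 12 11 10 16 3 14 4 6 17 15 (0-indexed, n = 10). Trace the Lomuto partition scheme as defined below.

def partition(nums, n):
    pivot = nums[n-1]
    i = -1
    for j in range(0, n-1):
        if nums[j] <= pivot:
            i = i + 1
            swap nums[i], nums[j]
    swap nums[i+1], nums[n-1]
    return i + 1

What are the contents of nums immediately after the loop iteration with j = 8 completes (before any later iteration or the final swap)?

12 11 10 3 14 4 6 16 17 15

pivot = nums[9] = 15; i = -1
j=0: nums[0]=12 ≤ 15 → i=0, swap nums[0],nums[0] (no change) → 12 11 10 16 3 14 4 6 17 15
j=1: nums[1]=11 ≤ 15 → i=1, swap nums[1],nums[1] (no change) → 12 11 10 16 3 14 4 6 17 15
j=2: nums[2]=10 ≤ 15 → i=2, swap nums[2],nums[2] (no change) → 12 11 10 16 3 14 4 6 17 15
j=3: nums[3]=16 > 15 → no swap
j=4: nums[4]=3 ≤ 15 → i=3, swap nums[3],nums[4] → 12 11 10 3 16 14 4 6 17 15
j=5: nums[5]=14 ≤ 15 → i=4, swap nums[4],nums[5] → 12 11 10 3 14 16 4 6 17 15
j=6: nums[6]=4 ≤ 15 → i=5, swap nums[5],nums[6] → 12 11 10 3 14 4 16 6 17 15
j=7: nums[7]=6 ≤ 15 → i=6, swap nums[6],nums[7] → 12 11 10 3 14 4 6 16 17 15
j=8: nums[8]=17 > 15 → no swap
(after j=8) nums = 12 11 10 3 14 4 6 16 17 15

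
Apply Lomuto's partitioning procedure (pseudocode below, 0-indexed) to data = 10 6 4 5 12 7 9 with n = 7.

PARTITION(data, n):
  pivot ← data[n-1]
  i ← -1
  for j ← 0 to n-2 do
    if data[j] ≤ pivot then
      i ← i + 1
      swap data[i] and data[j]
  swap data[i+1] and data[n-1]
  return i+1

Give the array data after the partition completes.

pivot = data[6] = 9; i = -1
j=0: data[0]=10 > 9 → no swap
j=1: data[1]=6 ≤ 9 → i=0, swap data[0],data[1] → 6 10 4 5 12 7 9
j=2: data[2]=4 ≤ 9 → i=1, swap data[1],data[2] → 6 4 10 5 12 7 9
j=3: data[3]=5 ≤ 9 → i=2, swap data[2],data[3] → 6 4 5 10 12 7 9
j=4: data[4]=12 > 9 → no swap
j=5: data[5]=7 ≤ 9 → i=3, swap data[3],data[5] → 6 4 5 7 12 10 9
final swap data[4],data[6] → 6 4 5 7 9 10 12; return 4

6 4 5 7 9 10 12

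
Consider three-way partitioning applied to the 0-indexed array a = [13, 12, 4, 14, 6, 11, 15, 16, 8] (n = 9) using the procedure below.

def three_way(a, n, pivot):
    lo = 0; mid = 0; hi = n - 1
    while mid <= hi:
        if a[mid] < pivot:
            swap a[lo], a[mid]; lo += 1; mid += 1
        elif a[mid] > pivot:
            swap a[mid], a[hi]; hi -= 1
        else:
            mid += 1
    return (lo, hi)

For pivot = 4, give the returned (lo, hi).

(0, 0)

pivot = 4; lo=0, mid=0, hi=8
a[mid]=13>4: swap a[0],a[8]; hi=7 → [8, 12, 4, 14, 6, 11, 15, 16, 13]
a[mid]=8>4: swap a[0],a[7]; hi=6 → [16, 12, 4, 14, 6, 11, 15, 8, 13]
a[mid]=16>4: swap a[0],a[6]; hi=5 → [15, 12, 4, 14, 6, 11, 16, 8, 13]
a[mid]=15>4: swap a[0],a[5]; hi=4 → [11, 12, 4, 14, 6, 15, 16, 8, 13]
a[mid]=11>4: swap a[0],a[4]; hi=3 → [6, 12, 4, 14, 11, 15, 16, 8, 13]
a[mid]=6>4: swap a[0],a[3]; hi=2 → [14, 12, 4, 6, 11, 15, 16, 8, 13]
a[mid]=14>4: swap a[0],a[2]; hi=1 → [4, 12, 14, 6, 11, 15, 16, 8, 13]
a[mid]=4=4: mid=1
a[mid]=12>4: swap a[1],a[1]; hi=0 → [4, 12, 14, 6, 11, 15, 16, 8, 13]
end: lo=0, hi=0; a = [4, 12, 14, 6, 11, 15, 16, 8, 13]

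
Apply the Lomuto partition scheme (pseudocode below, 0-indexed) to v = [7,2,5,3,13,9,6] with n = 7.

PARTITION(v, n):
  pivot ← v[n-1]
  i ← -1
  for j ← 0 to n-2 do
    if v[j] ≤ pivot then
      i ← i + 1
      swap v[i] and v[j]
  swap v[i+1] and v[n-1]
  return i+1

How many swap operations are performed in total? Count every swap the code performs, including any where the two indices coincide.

pivot = v[6] = 6; i = -1
j=0: v[0]=7 > 6 → no swap
j=1: v[1]=2 ≤ 6 → i=0, swap v[0],v[1] → [2,7,5,3,13,9,6]
j=2: v[2]=5 ≤ 6 → i=1, swap v[1],v[2] → [2,5,7,3,13,9,6]
j=3: v[3]=3 ≤ 6 → i=2, swap v[2],v[3] → [2,5,3,7,13,9,6]
j=4: v[4]=13 > 6 → no swap
j=5: v[5]=9 > 6 → no swap
final swap v[3],v[6] → [2,5,3,6,13,9,7]; return 3

4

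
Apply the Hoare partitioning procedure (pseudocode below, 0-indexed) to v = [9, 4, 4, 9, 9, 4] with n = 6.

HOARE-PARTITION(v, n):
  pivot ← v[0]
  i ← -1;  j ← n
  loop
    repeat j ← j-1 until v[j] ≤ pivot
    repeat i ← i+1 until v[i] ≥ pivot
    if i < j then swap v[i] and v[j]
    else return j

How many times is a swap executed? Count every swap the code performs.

2

pivot=9
j stops at 5 (4), i stops at 0 (9); swap ⇒ [4, 4, 4, 9, 9, 9]
j stops at 4 (9), i stops at 3 (9); swap ⇒ [4, 4, 4, 9, 9, 9]
j stops at 3, i stops at 4; i≥j ⇒ return 3. v=[4, 4, 4, 9, 9, 9]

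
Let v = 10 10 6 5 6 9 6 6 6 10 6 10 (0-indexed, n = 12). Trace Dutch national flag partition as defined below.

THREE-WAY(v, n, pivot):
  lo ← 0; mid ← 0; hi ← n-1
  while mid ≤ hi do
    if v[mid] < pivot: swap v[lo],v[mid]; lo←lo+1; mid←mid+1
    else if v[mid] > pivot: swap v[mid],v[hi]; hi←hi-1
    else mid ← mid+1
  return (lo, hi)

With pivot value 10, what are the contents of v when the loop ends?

6 5 6 9 6 6 6 6 10 10 10 10

pivot = 10; lo=0, mid=0, hi=11
v[mid]=10=10: mid=1
v[mid]=10=10: mid=2
v[mid]=6<10: swap v[0],v[2]; lo=1,mid=3 → 6 10 10 5 6 9 6 6 6 10 6 10
v[mid]=5<10: swap v[1],v[3]; lo=2,mid=4 → 6 5 10 10 6 9 6 6 6 10 6 10
v[mid]=6<10: swap v[2],v[4]; lo=3,mid=5 → 6 5 6 10 10 9 6 6 6 10 6 10
v[mid]=9<10: swap v[3],v[5]; lo=4,mid=6 → 6 5 6 9 10 10 6 6 6 10 6 10
v[mid]=6<10: swap v[4],v[6]; lo=5,mid=7 → 6 5 6 9 6 10 10 6 6 10 6 10
v[mid]=6<10: swap v[5],v[7]; lo=6,mid=8 → 6 5 6 9 6 6 10 10 6 10 6 10
v[mid]=6<10: swap v[6],v[8]; lo=7,mid=9 → 6 5 6 9 6 6 6 10 10 10 6 10
v[mid]=10=10: mid=10
v[mid]=6<10: swap v[7],v[10]; lo=8,mid=11 → 6 5 6 9 6 6 6 6 10 10 10 10
v[mid]=10=10: mid=12
end: lo=8, hi=11; v = 6 5 6 9 6 6 6 6 10 10 10 10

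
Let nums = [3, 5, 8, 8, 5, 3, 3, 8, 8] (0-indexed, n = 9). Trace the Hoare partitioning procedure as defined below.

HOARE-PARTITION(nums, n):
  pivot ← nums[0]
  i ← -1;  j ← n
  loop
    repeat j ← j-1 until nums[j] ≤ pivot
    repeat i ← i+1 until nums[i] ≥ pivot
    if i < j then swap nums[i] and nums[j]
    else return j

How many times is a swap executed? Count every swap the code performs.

2

pivot = nums[0] = 3; i = -1, j = 9
j→6 (nums[6]=3≤3), i→0 (nums[0]=3≥3); i<j, swap → [3, 5, 8, 8, 5, 3, 3, 8, 8]
j→5 (nums[5]=3≤3), i→1 (nums[1]=5≥3); i<j, swap → [3, 3, 8, 8, 5, 5, 3, 8, 8]
j→1, i→2; i≥j, return j=1. nums = [3, 3, 8, 8, 5, 5, 3, 8, 8]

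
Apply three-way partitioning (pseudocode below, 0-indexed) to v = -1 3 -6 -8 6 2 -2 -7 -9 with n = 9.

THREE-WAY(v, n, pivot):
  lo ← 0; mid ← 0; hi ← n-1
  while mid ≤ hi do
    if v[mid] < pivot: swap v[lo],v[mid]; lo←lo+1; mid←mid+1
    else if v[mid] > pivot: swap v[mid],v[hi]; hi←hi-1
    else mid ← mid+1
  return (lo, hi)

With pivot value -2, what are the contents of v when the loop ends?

pivot = -2; lo=0, mid=0, hi=8
v[mid]=-1>-2: swap v[0],v[8]; hi=7 → -9 3 -6 -8 6 2 -2 -7 -1
v[mid]=-9<-2: swap v[0],v[0]; lo=1,mid=1 → -9 3 -6 -8 6 2 -2 -7 -1
v[mid]=3>-2: swap v[1],v[7]; hi=6 → -9 -7 -6 -8 6 2 -2 3 -1
v[mid]=-7<-2: swap v[1],v[1]; lo=2,mid=2 → -9 -7 -6 -8 6 2 -2 3 -1
v[mid]=-6<-2: swap v[2],v[2]; lo=3,mid=3 → -9 -7 -6 -8 6 2 -2 3 -1
v[mid]=-8<-2: swap v[3],v[3]; lo=4,mid=4 → -9 -7 -6 -8 6 2 -2 3 -1
v[mid]=6>-2: swap v[4],v[6]; hi=5 → -9 -7 -6 -8 -2 2 6 3 -1
v[mid]=-2=-2: mid=5
v[mid]=2>-2: swap v[5],v[5]; hi=4 → -9 -7 -6 -8 -2 2 6 3 -1
end: lo=4, hi=4; v = -9 -7 -6 -8 -2 2 6 3 -1

-9 -7 -6 -8 -2 2 6 3 -1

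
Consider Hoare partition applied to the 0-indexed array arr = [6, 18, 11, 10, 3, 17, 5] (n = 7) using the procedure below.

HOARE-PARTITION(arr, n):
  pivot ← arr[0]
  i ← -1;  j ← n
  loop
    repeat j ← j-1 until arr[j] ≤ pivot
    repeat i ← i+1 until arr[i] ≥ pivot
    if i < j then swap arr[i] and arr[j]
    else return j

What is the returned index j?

pivot = arr[0] = 6; i = -1, j = 7
j→6 (arr[6]=5≤6), i→0 (arr[0]=6≥6); i<j, swap → [5, 18, 11, 10, 3, 17, 6]
j→4 (arr[4]=3≤6), i→1 (arr[1]=18≥6); i<j, swap → [5, 3, 11, 10, 18, 17, 6]
j→1, i→2; i≥j, return j=1. arr = [5, 3, 11, 10, 18, 17, 6]

1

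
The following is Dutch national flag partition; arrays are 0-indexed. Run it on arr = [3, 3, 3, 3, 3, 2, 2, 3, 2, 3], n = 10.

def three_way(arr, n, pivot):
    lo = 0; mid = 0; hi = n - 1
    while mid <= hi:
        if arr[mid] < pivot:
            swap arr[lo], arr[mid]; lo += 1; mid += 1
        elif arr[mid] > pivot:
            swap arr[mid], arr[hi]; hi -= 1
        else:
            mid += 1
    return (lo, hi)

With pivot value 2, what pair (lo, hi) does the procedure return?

(0, 2)

lo=0 mid=0 hi=9
3>2: swap(0,9), hi=8 ⇒ [3, 3, 3, 3, 3, 2, 2, 3, 2, 3]
3>2: swap(0,8), hi=7 ⇒ [2, 3, 3, 3, 3, 2, 2, 3, 3, 3]
2=2: mid=1
3>2: swap(1,7), hi=6 ⇒ [2, 3, 3, 3, 3, 2, 2, 3, 3, 3]
3>2: swap(1,6), hi=5 ⇒ [2, 2, 3, 3, 3, 2, 3, 3, 3, 3]
2=2: mid=2
3>2: swap(2,5), hi=4 ⇒ [2, 2, 2, 3, 3, 3, 3, 3, 3, 3]
2=2: mid=3
3>2: swap(3,4), hi=3 ⇒ [2, 2, 2, 3, 3, 3, 3, 3, 3, 3]
3>2: swap(3,3), hi=2 ⇒ [2, 2, 2, 3, 3, 3, 3, 3, 3, 3]
done. lo=0 hi=2; arr=[2, 2, 2, 3, 3, 3, 3, 3, 3, 3]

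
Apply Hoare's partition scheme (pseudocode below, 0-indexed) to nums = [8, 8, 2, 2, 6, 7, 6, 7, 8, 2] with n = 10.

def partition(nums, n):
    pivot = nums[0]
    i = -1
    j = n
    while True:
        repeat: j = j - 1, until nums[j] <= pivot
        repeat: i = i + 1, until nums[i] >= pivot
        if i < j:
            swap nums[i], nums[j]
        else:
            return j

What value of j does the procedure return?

pivot=8
j stops at 9 (2), i stops at 0 (8); swap ⇒ [2, 8, 2, 2, 6, 7, 6, 7, 8, 8]
j stops at 8 (8), i stops at 1 (8); swap ⇒ [2, 8, 2, 2, 6, 7, 6, 7, 8, 8]
j stops at 7, i stops at 8; i≥j ⇒ return 7. nums=[2, 8, 2, 2, 6, 7, 6, 7, 8, 8]

7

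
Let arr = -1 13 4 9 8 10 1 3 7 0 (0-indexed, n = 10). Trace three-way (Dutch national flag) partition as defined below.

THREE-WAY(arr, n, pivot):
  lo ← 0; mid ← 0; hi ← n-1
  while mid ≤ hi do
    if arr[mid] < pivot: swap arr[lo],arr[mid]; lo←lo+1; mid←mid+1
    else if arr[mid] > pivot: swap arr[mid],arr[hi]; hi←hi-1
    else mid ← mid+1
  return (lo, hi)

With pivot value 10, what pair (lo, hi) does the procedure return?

pivot = 10; lo=0, mid=0, hi=9
arr[mid]=-1<10: swap arr[0],arr[0]; lo=1,mid=1 → -1 13 4 9 8 10 1 3 7 0
arr[mid]=13>10: swap arr[1],arr[9]; hi=8 → -1 0 4 9 8 10 1 3 7 13
arr[mid]=0<10: swap arr[1],arr[1]; lo=2,mid=2 → -1 0 4 9 8 10 1 3 7 13
arr[mid]=4<10: swap arr[2],arr[2]; lo=3,mid=3 → -1 0 4 9 8 10 1 3 7 13
arr[mid]=9<10: swap arr[3],arr[3]; lo=4,mid=4 → -1 0 4 9 8 10 1 3 7 13
arr[mid]=8<10: swap arr[4],arr[4]; lo=5,mid=5 → -1 0 4 9 8 10 1 3 7 13
arr[mid]=10=10: mid=6
arr[mid]=1<10: swap arr[5],arr[6]; lo=6,mid=7 → -1 0 4 9 8 1 10 3 7 13
arr[mid]=3<10: swap arr[6],arr[7]; lo=7,mid=8 → -1 0 4 9 8 1 3 10 7 13
arr[mid]=7<10: swap arr[7],arr[8]; lo=8,mid=9 → -1 0 4 9 8 1 3 7 10 13
end: lo=8, hi=8; arr = -1 0 4 9 8 1 3 7 10 13

(8, 8)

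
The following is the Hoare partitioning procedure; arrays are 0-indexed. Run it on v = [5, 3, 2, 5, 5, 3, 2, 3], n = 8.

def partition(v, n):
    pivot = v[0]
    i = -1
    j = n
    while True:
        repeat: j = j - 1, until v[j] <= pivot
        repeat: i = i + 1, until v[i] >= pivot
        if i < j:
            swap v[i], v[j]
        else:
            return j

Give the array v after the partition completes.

[3, 3, 2, 2, 3, 5, 5, 5]

pivot=5
j stops at 7 (3), i stops at 0 (5); swap ⇒ [3, 3, 2, 5, 5, 3, 2, 5]
j stops at 6 (2), i stops at 3 (5); swap ⇒ [3, 3, 2, 2, 5, 3, 5, 5]
j stops at 5 (3), i stops at 4 (5); swap ⇒ [3, 3, 2, 2, 3, 5, 5, 5]
j stops at 4, i stops at 5; i≥j ⇒ return 4. v=[3, 3, 2, 2, 3, 5, 5, 5]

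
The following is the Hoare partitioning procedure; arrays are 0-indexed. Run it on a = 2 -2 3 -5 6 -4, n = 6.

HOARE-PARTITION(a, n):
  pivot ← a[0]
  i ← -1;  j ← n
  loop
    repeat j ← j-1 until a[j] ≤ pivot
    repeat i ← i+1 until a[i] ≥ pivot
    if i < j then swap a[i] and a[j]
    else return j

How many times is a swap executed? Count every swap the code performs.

pivot=2
j stops at 5 (-4), i stops at 0 (2); swap ⇒ -4 -2 3 -5 6 2
j stops at 3 (-5), i stops at 2 (3); swap ⇒ -4 -2 -5 3 6 2
j stops at 2, i stops at 3; i≥j ⇒ return 2. a=-4 -2 -5 3 6 2

2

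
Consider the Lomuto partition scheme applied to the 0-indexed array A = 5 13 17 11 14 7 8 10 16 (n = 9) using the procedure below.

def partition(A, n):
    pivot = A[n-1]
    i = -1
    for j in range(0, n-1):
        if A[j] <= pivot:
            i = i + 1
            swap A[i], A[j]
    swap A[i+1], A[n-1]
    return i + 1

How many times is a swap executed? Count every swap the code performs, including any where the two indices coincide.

8

pivot = A[8] = 16; i = -1
j=0: A[0]=5 ≤ 16 → i=0, swap A[0],A[0] (no change) → 5 13 17 11 14 7 8 10 16
j=1: A[1]=13 ≤ 16 → i=1, swap A[1],A[1] (no change) → 5 13 17 11 14 7 8 10 16
j=2: A[2]=17 > 16 → no swap
j=3: A[3]=11 ≤ 16 → i=2, swap A[2],A[3] → 5 13 11 17 14 7 8 10 16
j=4: A[4]=14 ≤ 16 → i=3, swap A[3],A[4] → 5 13 11 14 17 7 8 10 16
j=5: A[5]=7 ≤ 16 → i=4, swap A[4],A[5] → 5 13 11 14 7 17 8 10 16
j=6: A[6]=8 ≤ 16 → i=5, swap A[5],A[6] → 5 13 11 14 7 8 17 10 16
j=7: A[7]=10 ≤ 16 → i=6, swap A[6],A[7] → 5 13 11 14 7 8 10 17 16
final swap A[7],A[8] → 5 13 11 14 7 8 10 16 17; return 7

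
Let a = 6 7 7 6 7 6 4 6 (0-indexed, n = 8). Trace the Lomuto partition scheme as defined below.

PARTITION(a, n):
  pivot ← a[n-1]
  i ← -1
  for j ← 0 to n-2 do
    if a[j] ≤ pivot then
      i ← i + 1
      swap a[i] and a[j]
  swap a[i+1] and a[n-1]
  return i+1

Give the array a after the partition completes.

6 6 6 4 6 7 7 7

pivot = a[7] = 6; i = -1
j=0: a[0]=6 ≤ 6 → i=0, swap a[0],a[0] (no change) → 6 7 7 6 7 6 4 6
j=1: a[1]=7 > 6 → no swap
j=2: a[2]=7 > 6 → no swap
j=3: a[3]=6 ≤ 6 → i=1, swap a[1],a[3] → 6 6 7 7 7 6 4 6
j=4: a[4]=7 > 6 → no swap
j=5: a[5]=6 ≤ 6 → i=2, swap a[2],a[5] → 6 6 6 7 7 7 4 6
j=6: a[6]=4 ≤ 6 → i=3, swap a[3],a[6] → 6 6 6 4 7 7 7 6
final swap a[4],a[7] → 6 6 6 4 6 7 7 7; return 4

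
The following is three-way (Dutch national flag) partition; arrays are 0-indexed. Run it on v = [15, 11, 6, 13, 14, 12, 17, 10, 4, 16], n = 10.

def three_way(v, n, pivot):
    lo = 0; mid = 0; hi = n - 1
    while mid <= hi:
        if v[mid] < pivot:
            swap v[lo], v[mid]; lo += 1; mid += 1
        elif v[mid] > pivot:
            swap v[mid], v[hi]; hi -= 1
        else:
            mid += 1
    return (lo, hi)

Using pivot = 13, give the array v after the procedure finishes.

lo=0 mid=0 hi=9
15>13: swap(0,9), hi=8 ⇒ [16, 11, 6, 13, 14, 12, 17, 10, 4, 15]
16>13: swap(0,8), hi=7 ⇒ [4, 11, 6, 13, 14, 12, 17, 10, 16, 15]
4<13: swap(0,0), lo=1 mid=1 ⇒ [4, 11, 6, 13, 14, 12, 17, 10, 16, 15]
11<13: swap(1,1), lo=2 mid=2 ⇒ [4, 11, 6, 13, 14, 12, 17, 10, 16, 15]
6<13: swap(2,2), lo=3 mid=3 ⇒ [4, 11, 6, 13, 14, 12, 17, 10, 16, 15]
13=13: mid=4
14>13: swap(4,7), hi=6 ⇒ [4, 11, 6, 13, 10, 12, 17, 14, 16, 15]
10<13: swap(3,4), lo=4 mid=5 ⇒ [4, 11, 6, 10, 13, 12, 17, 14, 16, 15]
12<13: swap(4,5), lo=5 mid=6 ⇒ [4, 11, 6, 10, 12, 13, 17, 14, 16, 15]
17>13: swap(6,6), hi=5 ⇒ [4, 11, 6, 10, 12, 13, 17, 14, 16, 15]
done. lo=5 hi=5; v=[4, 11, 6, 10, 12, 13, 17, 14, 16, 15]

[4, 11, 6, 10, 12, 13, 17, 14, 16, 15]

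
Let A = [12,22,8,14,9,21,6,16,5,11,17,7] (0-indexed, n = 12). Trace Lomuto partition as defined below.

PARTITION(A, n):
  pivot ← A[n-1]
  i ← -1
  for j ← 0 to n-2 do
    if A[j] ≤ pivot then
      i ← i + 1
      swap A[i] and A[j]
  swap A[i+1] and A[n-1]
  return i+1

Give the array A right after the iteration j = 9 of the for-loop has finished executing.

[6,5,8,14,9,21,12,16,22,11,17,7]

pivot=7, i=-1
j=0: 12>7, skip
j=1: 22>7, skip
j=2: 8>7, skip
j=3: 14>7, skip
j=4: 9>7, skip
j=5: 21>7, skip
j=6: 6≤7, i=0, swap(0,6) ⇒ [6,22,8,14,9,21,12,16,5,11,17,7]
j=7: 16>7, skip
j=8: 5≤7, i=1, swap(1,8) ⇒ [6,5,8,14,9,21,12,16,22,11,17,7]
j=9: 11>7, skip
(after j=9) A = [6,5,8,14,9,21,12,16,22,11,17,7]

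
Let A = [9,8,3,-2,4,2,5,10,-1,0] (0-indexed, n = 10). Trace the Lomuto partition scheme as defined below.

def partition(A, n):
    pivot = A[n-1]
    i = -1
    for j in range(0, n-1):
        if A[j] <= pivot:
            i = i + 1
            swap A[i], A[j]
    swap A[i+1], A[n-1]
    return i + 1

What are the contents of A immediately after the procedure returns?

pivot=0, i=-1
j=0: 9>0, skip
j=1: 8>0, skip
j=2: 3>0, skip
j=3: -2≤0, i=0, swap(0,3) ⇒ [-2,8,3,9,4,2,5,10,-1,0]
j=4: 4>0, skip
j=5: 2>0, skip
j=6: 5>0, skip
j=7: 10>0, skip
j=8: -1≤0, i=1, swap(1,8) ⇒ [-2,-1,3,9,4,2,5,10,8,0]
swap(2,9) ⇒ [-2,-1,0,9,4,2,5,10,8,3]; return 2

[-2,-1,0,9,4,2,5,10,8,3]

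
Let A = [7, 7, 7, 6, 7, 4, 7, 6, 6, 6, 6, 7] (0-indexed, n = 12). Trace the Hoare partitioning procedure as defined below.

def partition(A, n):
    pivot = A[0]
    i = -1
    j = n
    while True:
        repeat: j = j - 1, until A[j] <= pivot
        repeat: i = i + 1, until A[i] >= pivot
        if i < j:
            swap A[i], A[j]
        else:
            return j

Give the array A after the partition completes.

[7, 6, 6, 6, 6, 4, 6, 7, 7, 7, 7, 7]

pivot = A[0] = 7; i = -1, j = 12
j→11 (A[11]=7≤7), i→0 (A[0]=7≥7); i<j, swap → [7, 7, 7, 6, 7, 4, 7, 6, 6, 6, 6, 7]
j→10 (A[10]=6≤7), i→1 (A[1]=7≥7); i<j, swap → [7, 6, 7, 6, 7, 4, 7, 6, 6, 6, 7, 7]
j→9 (A[9]=6≤7), i→2 (A[2]=7≥7); i<j, swap → [7, 6, 6, 6, 7, 4, 7, 6, 6, 7, 7, 7]
j→8 (A[8]=6≤7), i→4 (A[4]=7≥7); i<j, swap → [7, 6, 6, 6, 6, 4, 7, 6, 7, 7, 7, 7]
j→7 (A[7]=6≤7), i→6 (A[6]=7≥7); i<j, swap → [7, 6, 6, 6, 6, 4, 6, 7, 7, 7, 7, 7]
j→6, i→7; i≥j, return j=6. A = [7, 6, 6, 6, 6, 4, 6, 7, 7, 7, 7, 7]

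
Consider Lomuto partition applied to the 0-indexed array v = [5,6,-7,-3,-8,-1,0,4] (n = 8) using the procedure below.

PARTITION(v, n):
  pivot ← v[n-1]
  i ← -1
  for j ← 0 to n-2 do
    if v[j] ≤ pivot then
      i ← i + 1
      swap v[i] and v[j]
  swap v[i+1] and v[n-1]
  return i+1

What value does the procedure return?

5

pivot = v[7] = 4; i = -1
j=0: v[0]=5 > 4 → no swap
j=1: v[1]=6 > 4 → no swap
j=2: v[2]=-7 ≤ 4 → i=0, swap v[0],v[2] → [-7,6,5,-3,-8,-1,0,4]
j=3: v[3]=-3 ≤ 4 → i=1, swap v[1],v[3] → [-7,-3,5,6,-8,-1,0,4]
j=4: v[4]=-8 ≤ 4 → i=2, swap v[2],v[4] → [-7,-3,-8,6,5,-1,0,4]
j=5: v[5]=-1 ≤ 4 → i=3, swap v[3],v[5] → [-7,-3,-8,-1,5,6,0,4]
j=6: v[6]=0 ≤ 4 → i=4, swap v[4],v[6] → [-7,-3,-8,-1,0,6,5,4]
final swap v[5],v[7] → [-7,-3,-8,-1,0,4,5,6]; return 5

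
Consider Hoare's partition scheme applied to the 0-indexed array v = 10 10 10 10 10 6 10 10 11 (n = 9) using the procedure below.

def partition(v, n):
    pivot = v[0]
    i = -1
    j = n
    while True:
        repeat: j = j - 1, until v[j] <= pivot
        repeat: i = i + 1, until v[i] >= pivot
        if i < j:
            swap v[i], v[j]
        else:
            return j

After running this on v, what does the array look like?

pivot = v[0] = 10; i = -1, j = 9
j→7 (v[7]=10≤10), i→0 (v[0]=10≥10); i<j, swap → 10 10 10 10 10 6 10 10 11
j→6 (v[6]=10≤10), i→1 (v[1]=10≥10); i<j, swap → 10 10 10 10 10 6 10 10 11
j→5 (v[5]=6≤10), i→2 (v[2]=10≥10); i<j, swap → 10 10 6 10 10 10 10 10 11
j→4 (v[4]=10≤10), i→3 (v[3]=10≥10); i<j, swap → 10 10 6 10 10 10 10 10 11
j→3, i→4; i≥j, return j=3. v = 10 10 6 10 10 10 10 10 11

10 10 6 10 10 10 10 10 11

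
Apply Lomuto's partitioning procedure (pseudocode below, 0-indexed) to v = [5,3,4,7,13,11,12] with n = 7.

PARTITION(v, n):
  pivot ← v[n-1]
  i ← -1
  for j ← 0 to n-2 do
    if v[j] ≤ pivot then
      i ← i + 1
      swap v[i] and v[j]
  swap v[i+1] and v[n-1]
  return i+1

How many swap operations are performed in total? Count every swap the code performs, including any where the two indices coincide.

pivot = v[6] = 12; i = -1
j=0: v[0]=5 ≤ 12 → i=0, swap v[0],v[0] (no change) → [5,3,4,7,13,11,12]
j=1: v[1]=3 ≤ 12 → i=1, swap v[1],v[1] (no change) → [5,3,4,7,13,11,12]
j=2: v[2]=4 ≤ 12 → i=2, swap v[2],v[2] (no change) → [5,3,4,7,13,11,12]
j=3: v[3]=7 ≤ 12 → i=3, swap v[3],v[3] (no change) → [5,3,4,7,13,11,12]
j=4: v[4]=13 > 12 → no swap
j=5: v[5]=11 ≤ 12 → i=4, swap v[4],v[5] → [5,3,4,7,11,13,12]
final swap v[5],v[6] → [5,3,4,7,11,12,13]; return 5

6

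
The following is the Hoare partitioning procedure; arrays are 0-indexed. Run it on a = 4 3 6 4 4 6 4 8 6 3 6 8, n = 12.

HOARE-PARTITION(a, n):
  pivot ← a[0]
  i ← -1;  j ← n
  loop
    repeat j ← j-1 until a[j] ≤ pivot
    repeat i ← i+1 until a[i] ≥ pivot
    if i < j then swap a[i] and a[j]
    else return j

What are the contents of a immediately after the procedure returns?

pivot=4
j stops at 9 (3), i stops at 0 (4); swap ⇒ 3 3 6 4 4 6 4 8 6 4 6 8
j stops at 6 (4), i stops at 2 (6); swap ⇒ 3 3 4 4 4 6 6 8 6 4 6 8
j stops at 4 (4), i stops at 3 (4); swap ⇒ 3 3 4 4 4 6 6 8 6 4 6 8
j stops at 3, i stops at 4; i≥j ⇒ return 3. a=3 3 4 4 4 6 6 8 6 4 6 8

3 3 4 4 4 6 6 8 6 4 6 8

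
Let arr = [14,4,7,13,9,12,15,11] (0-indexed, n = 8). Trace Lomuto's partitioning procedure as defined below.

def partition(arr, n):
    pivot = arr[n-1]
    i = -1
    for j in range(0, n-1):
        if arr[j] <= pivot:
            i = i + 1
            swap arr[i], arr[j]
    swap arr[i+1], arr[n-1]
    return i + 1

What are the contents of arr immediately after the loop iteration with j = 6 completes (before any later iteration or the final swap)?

[4,7,9,13,14,12,15,11]

pivot=11, i=-1
j=0: 14>11, skip
j=1: 4≤11, i=0, swap(0,1) ⇒ [4,14,7,13,9,12,15,11]
j=2: 7≤11, i=1, swap(1,2) ⇒ [4,7,14,13,9,12,15,11]
j=3: 13>11, skip
j=4: 9≤11, i=2, swap(2,4) ⇒ [4,7,9,13,14,12,15,11]
j=5: 12>11, skip
j=6: 15>11, skip
(after j=6) arr = [4,7,9,13,14,12,15,11]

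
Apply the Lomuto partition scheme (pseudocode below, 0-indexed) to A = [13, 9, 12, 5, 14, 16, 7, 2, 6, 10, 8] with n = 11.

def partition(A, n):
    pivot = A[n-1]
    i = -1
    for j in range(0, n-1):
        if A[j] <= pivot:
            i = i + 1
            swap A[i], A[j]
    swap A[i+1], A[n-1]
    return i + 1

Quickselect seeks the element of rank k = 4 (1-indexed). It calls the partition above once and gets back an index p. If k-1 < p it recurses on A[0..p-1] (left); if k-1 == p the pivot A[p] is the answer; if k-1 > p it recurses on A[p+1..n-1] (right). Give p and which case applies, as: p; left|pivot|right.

4; left

pivot = A[10] = 8; i = -1
j=0: A[0]=13 > 8 → no swap
j=1: A[1]=9 > 8 → no swap
j=2: A[2]=12 > 8 → no swap
j=3: A[3]=5 ≤ 8 → i=0, swap A[0],A[3] → [5, 9, 12, 13, 14, 16, 7, 2, 6, 10, 8]
j=4: A[4]=14 > 8 → no swap
j=5: A[5]=16 > 8 → no swap
j=6: A[6]=7 ≤ 8 → i=1, swap A[1],A[6] → [5, 7, 12, 13, 14, 16, 9, 2, 6, 10, 8]
j=7: A[7]=2 ≤ 8 → i=2, swap A[2],A[7] → [5, 7, 2, 13, 14, 16, 9, 12, 6, 10, 8]
j=8: A[8]=6 ≤ 8 → i=3, swap A[3],A[8] → [5, 7, 2, 6, 14, 16, 9, 12, 13, 10, 8]
j=9: A[9]=10 > 8 → no swap
final swap A[4],A[10] → [5, 7, 2, 6, 8, 16, 9, 12, 13, 10, 14]; return 4
p = 4; k-1 = 3 < 4 ⇒ left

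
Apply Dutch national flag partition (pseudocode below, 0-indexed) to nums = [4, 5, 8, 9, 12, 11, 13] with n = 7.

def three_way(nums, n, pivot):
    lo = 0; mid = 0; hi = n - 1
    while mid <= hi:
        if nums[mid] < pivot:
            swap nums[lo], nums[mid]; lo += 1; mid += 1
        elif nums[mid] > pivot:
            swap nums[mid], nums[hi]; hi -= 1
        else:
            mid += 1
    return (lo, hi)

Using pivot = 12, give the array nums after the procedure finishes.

pivot = 12; lo=0, mid=0, hi=6
nums[mid]=4<12: swap nums[0],nums[0]; lo=1,mid=1 → [4, 5, 8, 9, 12, 11, 13]
nums[mid]=5<12: swap nums[1],nums[1]; lo=2,mid=2 → [4, 5, 8, 9, 12, 11, 13]
nums[mid]=8<12: swap nums[2],nums[2]; lo=3,mid=3 → [4, 5, 8, 9, 12, 11, 13]
nums[mid]=9<12: swap nums[3],nums[3]; lo=4,mid=4 → [4, 5, 8, 9, 12, 11, 13]
nums[mid]=12=12: mid=5
nums[mid]=11<12: swap nums[4],nums[5]; lo=5,mid=6 → [4, 5, 8, 9, 11, 12, 13]
nums[mid]=13>12: swap nums[6],nums[6]; hi=5 → [4, 5, 8, 9, 11, 12, 13]
end: lo=5, hi=5; nums = [4, 5, 8, 9, 11, 12, 13]

[4, 5, 8, 9, 11, 12, 13]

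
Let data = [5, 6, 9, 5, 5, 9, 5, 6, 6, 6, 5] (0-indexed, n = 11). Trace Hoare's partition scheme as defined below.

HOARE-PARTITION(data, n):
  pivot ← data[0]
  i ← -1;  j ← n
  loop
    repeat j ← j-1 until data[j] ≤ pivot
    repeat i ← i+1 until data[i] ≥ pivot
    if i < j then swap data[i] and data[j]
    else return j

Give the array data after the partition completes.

[5, 5, 5, 5, 9, 9, 6, 6, 6, 6, 5]

pivot = data[0] = 5; i = -1, j = 11
j→10 (data[10]=5≤5), i→0 (data[0]=5≥5); i<j, swap → [5, 6, 9, 5, 5, 9, 5, 6, 6, 6, 5]
j→6 (data[6]=5≤5), i→1 (data[1]=6≥5); i<j, swap → [5, 5, 9, 5, 5, 9, 6, 6, 6, 6, 5]
j→4 (data[4]=5≤5), i→2 (data[2]=9≥5); i<j, swap → [5, 5, 5, 5, 9, 9, 6, 6, 6, 6, 5]
j→3, i→3; i≥j, return j=3. data = [5, 5, 5, 5, 9, 9, 6, 6, 6, 6, 5]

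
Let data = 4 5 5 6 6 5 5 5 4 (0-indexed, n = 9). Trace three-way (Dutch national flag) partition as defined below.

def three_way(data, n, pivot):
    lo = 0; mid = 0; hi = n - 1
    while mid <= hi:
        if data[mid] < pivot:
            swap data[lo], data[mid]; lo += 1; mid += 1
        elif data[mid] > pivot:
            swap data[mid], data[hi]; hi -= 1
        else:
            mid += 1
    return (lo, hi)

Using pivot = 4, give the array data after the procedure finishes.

4 4 6 6 5 5 5 5 5

pivot = 4; lo=0, mid=0, hi=8
data[mid]=4=4: mid=1
data[mid]=5>4: swap data[1],data[8]; hi=7 → 4 4 5 6 6 5 5 5 5
data[mid]=4=4: mid=2
data[mid]=5>4: swap data[2],data[7]; hi=6 → 4 4 5 6 6 5 5 5 5
data[mid]=5>4: swap data[2],data[6]; hi=5 → 4 4 5 6 6 5 5 5 5
data[mid]=5>4: swap data[2],data[5]; hi=4 → 4 4 5 6 6 5 5 5 5
data[mid]=5>4: swap data[2],data[4]; hi=3 → 4 4 6 6 5 5 5 5 5
data[mid]=6>4: swap data[2],data[3]; hi=2 → 4 4 6 6 5 5 5 5 5
data[mid]=6>4: swap data[2],data[2]; hi=1 → 4 4 6 6 5 5 5 5 5
end: lo=0, hi=1; data = 4 4 6 6 5 5 5 5 5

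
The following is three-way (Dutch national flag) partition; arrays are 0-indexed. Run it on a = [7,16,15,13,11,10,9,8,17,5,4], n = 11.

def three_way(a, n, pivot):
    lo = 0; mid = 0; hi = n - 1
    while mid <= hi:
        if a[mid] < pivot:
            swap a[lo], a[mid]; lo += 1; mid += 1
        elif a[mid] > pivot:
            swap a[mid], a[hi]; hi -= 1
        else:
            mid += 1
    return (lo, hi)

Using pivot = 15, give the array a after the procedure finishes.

[7,4,13,11,10,9,8,5,15,17,16]

lo=0 mid=0 hi=10
7<15: swap(0,0), lo=1 mid=1 ⇒ [7,16,15,13,11,10,9,8,17,5,4]
16>15: swap(1,10), hi=9 ⇒ [7,4,15,13,11,10,9,8,17,5,16]
4<15: swap(1,1), lo=2 mid=2 ⇒ [7,4,15,13,11,10,9,8,17,5,16]
15=15: mid=3
13<15: swap(2,3), lo=3 mid=4 ⇒ [7,4,13,15,11,10,9,8,17,5,16]
11<15: swap(3,4), lo=4 mid=5 ⇒ [7,4,13,11,15,10,9,8,17,5,16]
10<15: swap(4,5), lo=5 mid=6 ⇒ [7,4,13,11,10,15,9,8,17,5,16]
9<15: swap(5,6), lo=6 mid=7 ⇒ [7,4,13,11,10,9,15,8,17,5,16]
8<15: swap(6,7), lo=7 mid=8 ⇒ [7,4,13,11,10,9,8,15,17,5,16]
17>15: swap(8,9), hi=8 ⇒ [7,4,13,11,10,9,8,15,5,17,16]
5<15: swap(7,8), lo=8 mid=9 ⇒ [7,4,13,11,10,9,8,5,15,17,16]
done. lo=8 hi=8; a=[7,4,13,11,10,9,8,5,15,17,16]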